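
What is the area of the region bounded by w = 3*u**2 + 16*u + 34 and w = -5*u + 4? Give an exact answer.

27/2

Set the curves equal: 3*u**2 + 16*u + 34 = -5*u + 4, so 3*u**2 + 21*u + 30 = 0, which factors as 3*(u + 2)*(u + 5) = 0. The curves meet at u = -5, -2.
On [-5, -2], w = -5*u + 4 is on top; that piece has area ∫[-5,-2] (-(3*u**2 + 21*u + 30)) du = 27/2.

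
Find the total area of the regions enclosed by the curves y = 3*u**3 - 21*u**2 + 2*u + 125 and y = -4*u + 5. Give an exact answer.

Set the curves equal: 3*u**3 - 21*u**2 + 2*u + 125 = -4*u + 5, so 3*u**3 - 21*u**2 + 6*u + 120 = 0, which factors as 3*(u - 5)*(u - 4)*(u + 2) = 0. The curves meet at u = -2, 4, 5.
On [-2, 4], y = 3*u**3 - 21*u**2 + 2*u + 125 is on top; that piece has area ∫[-2,4] (3*u**3 - 21*u**2 + 6*u + 120) du = 432.
On [4, 5], y = -4*u + 5 is on top; that piece has area ∫[4,5] (-(3*u**3 - 21*u**2 + 6*u + 120)) du = 13/4.
Total enclosed area = 432 + 13/4 = 1741/4.

1741/4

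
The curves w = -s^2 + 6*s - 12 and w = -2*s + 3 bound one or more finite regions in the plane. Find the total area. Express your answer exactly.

4/3

Set the curves equal: -s^2 + 6*s - 12 = -2*s + 3, so -s^2 + 8*s - 15 = 0, which factors as -(s - 5)*(s - 3) = 0. The curves meet at s = 3, 5.
On [3, 5], w = -s^2 + 6*s - 12 is on top; that piece has area ∫[3,5] (-s^2 + 8*s - 15) ds = 4/3.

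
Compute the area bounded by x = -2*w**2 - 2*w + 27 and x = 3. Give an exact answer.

343/3

Both boundary curves give x as a function of w, so integrate with respect to w. Setting them equal: -2*w**2 - 2*w + 24 = 0, i.e. -2*(w - 3)*(w + 4) = 0, so they meet at w = -4, 3.
For w in [-4, 3], x = -2*w**2 - 2*w + 27 is on the right; area = ∫[-4,3] (-2*w**2 - 2*w + 24) dw = 343/3.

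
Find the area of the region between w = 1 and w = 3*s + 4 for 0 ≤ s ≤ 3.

On [0, 3], (1) - (3*s + 4) = -3*s - 3 is ≤ 0 throughout, so the area is a single integral of |-3*s - 3|.
∫[0,3] (-3*s - 3) ds = -45/2; the area of that piece is 45/2.

45/2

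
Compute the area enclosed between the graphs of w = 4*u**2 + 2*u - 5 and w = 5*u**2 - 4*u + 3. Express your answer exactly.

Set the curves equal: 4*u**2 + 2*u - 5 = 5*u**2 - 4*u + 3, so -u**2 + 6*u - 8 = 0, which factors as -(u - 4)*(u - 2) = 0. The curves meet at u = 2, 4.
On [2, 4], w = 4*u**2 + 2*u - 5 is on top; that piece has area ∫[2,4] (-u**2 + 6*u - 8) du = 4/3.

4/3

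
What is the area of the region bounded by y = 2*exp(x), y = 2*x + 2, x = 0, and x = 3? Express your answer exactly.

-17 + 2*exp(3)

On [0, 3], (2*exp(x)) - (2*x + 2) = -2*x + 2*exp(x) - 2 is ≥ 0 throughout, so the area is a single integral of |-2*x + 2*exp(x) - 2|.
∫[0,3] (-2*x + 2*exp(x) - 2) dx = -17 + 2*exp(3).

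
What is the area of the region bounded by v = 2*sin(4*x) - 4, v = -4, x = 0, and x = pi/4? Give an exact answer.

1

On [0, pi/4], (2*sin(4*x) - 4) - (-4) = 2*sin(4*x) is ≥ 0 throughout, so the area is a single integral of |2*sin(4*x)|.
∫[0,pi/4] (2*sin(4*x)) dx = 1.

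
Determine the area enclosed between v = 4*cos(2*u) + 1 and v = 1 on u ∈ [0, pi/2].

The difference (4*cos(2*u) + 1) - (1) = 4*cos(2*u) changes sign at u = pi/4 inside [0, pi/2], so split the integral there.
∫[0,pi/4] (4*cos(2*u)) du = 2.
∫[pi/4,pi/2] (4*cos(2*u)) du = -2; the area of that piece is 2.
Total area = 2 + 2 = 4.

4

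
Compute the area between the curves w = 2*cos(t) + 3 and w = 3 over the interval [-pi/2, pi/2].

On [-pi/2, pi/2], (2*cos(t) + 3) - (3) = 2*cos(t) is ≥ 0 throughout, so the area is a single integral of |2*cos(t)|.
∫[-pi/2,pi/2] (2*cos(t)) dt = 4.

4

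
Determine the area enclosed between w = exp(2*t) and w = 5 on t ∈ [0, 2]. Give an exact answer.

-29/2 + 5*log(5) + exp(4)/2

The difference (exp(2*t)) - (5) = exp(2*t) - 5 changes sign at t = log(5)/2 inside [0, 2], so split the integral there.
∫[0,log(5)/2] (exp(2*t) - 5) dt = 2 - 5*log(5)/2; the area of that piece is -2 + 5*log(5)/2.
∫[log(5)/2,2] (exp(2*t) - 5) dt = -25/2 + 5*log(5)/2 + exp(4)/2.
Total area = (-2 + 5*log(5)/2) + (-25/2 + 5*log(5)/2 + exp(4)/2) = -29/2 + 5*log(5) + exp(4)/2.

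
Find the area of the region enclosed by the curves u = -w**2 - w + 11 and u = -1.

Both boundary curves give u as a function of w, so integrate with respect to w. Setting them equal: -w**2 - w + 12 = 0, i.e. -(w - 3)*(w + 4) = 0, so they meet at w = -4, 3.
For w in [-4, 3], u = -w**2 - w + 11 is on the right; area = ∫[-4,3] (-w**2 - w + 12) dw = 343/6.

343/6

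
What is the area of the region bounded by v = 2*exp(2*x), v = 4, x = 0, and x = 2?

The difference (2*exp(2*x)) - (4) = 2*exp(2*x) - 4 changes sign at x = log(2)/2 inside [0, 2], so split the integral there.
∫[0,log(2)/2] (2*exp(2*x) - 4) dx = 1 - log(4); the area of that piece is -1 + log(4).
∫[log(2)/2,2] (2*exp(2*x) - 4) dx = -10 + 2*log(2) + exp(4).
Total area = (-1 + log(4)) + (-10 + 2*log(2) + exp(4)) = -11 + 4*log(2) + exp(4).

-11 + 4*log(2) + exp(4)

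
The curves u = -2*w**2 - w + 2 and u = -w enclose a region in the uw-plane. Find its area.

8/3

Both boundary curves give u as a function of w, so integrate with respect to w. Setting them equal: -2*w**2 + 2 = 0, i.e. -2*(w - 1)*(w + 1) = 0, so they meet at w = -1, 1.
For w in [-1, 1], u = -2*w**2 - w + 2 is on the right; area = ∫[-1,1] (-2*w**2 + 2) dw = 8/3.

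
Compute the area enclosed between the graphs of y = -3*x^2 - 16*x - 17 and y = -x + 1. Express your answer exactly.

1/2

Set the curves equal: -3*x^2 - 16*x - 17 = -x + 1, so -3*x^2 - 15*x - 18 = 0, which factors as -3*(x + 2)*(x + 3) = 0. The curves meet at x = -3, -2.
On [-3, -2], y = -3*x^2 - 16*x - 17 is on top; that piece has area ∫[-3,-2] (-3*x^2 - 15*x - 18) dx = 1/2.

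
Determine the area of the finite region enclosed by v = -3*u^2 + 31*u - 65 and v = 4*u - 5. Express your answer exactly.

Set the curves equal: -3*u^2 + 31*u - 65 = 4*u - 5, so -3*u^2 + 27*u - 60 = 0, which factors as -3*(u - 5)*(u - 4) = 0. The curves meet at u = 4, 5.
On [4, 5], v = -3*u^2 + 31*u - 65 is on top; that piece has area ∫[4,5] (-3*u^2 + 27*u - 60) du = 1/2.

1/2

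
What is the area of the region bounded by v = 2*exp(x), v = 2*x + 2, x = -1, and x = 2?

On [-1, 2], (2*exp(x)) - (2*x + 2) = -2*x + 2*exp(x) - 2 is ≥ 0 throughout, so the area is a single integral of |-2*x + 2*exp(x) - 2|.
∫[-1,2] (-2*x + 2*exp(x) - 2) dx = -9 - 2*exp(-1) + 2*exp(2).

-9 - 2*exp(-1) + 2*exp(2)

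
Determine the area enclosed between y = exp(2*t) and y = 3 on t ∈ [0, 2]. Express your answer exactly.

-17/2 + 3*log(3) + exp(4)/2

The difference (exp(2*t)) - (3) = exp(2*t) - 3 changes sign at t = log(3)/2 inside [0, 2], so split the integral there.
∫[0,log(3)/2] (exp(2*t) - 3) dt = 1 - 3*log(3)/2; the area of that piece is -1 + 3*log(3)/2.
∫[log(3)/2,2] (exp(2*t) - 3) dt = -15/2 + 3*log(3)/2 + exp(4)/2.
Total area = (-1 + 3*log(3)/2) + (-15/2 + 3*log(3)/2 + exp(4)/2) = -17/2 + 3*log(3) + exp(4)/2.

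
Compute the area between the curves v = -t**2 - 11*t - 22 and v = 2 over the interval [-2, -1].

59/6

On [-2, -1], (-t**2 - 11*t - 22) - (2) = -t**2 - 11*t - 24 is ≤ 0 throughout, so the area is a single integral of |-t**2 - 11*t - 24|.
∫[-2,-1] (-t**2 - 11*t - 24) dt = -59/6; the area of that piece is 59/6.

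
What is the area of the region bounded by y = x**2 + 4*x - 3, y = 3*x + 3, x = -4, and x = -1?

61/6

The difference (x**2 + 4*x - 3) - (3*x + 3) = x**2 + x - 6 changes sign at x = -3 inside [-4, -1], so split the integral there.
∫[-4,-3] (x**2 + x - 6) dx = 17/6.
∫[-3,-1] (x**2 + x - 6) dx = -22/3; the area of that piece is 22/3.
Total area = 17/6 + 22/3 = 61/6.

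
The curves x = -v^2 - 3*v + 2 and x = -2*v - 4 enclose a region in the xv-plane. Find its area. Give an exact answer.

125/6

Both boundary curves give x as a function of v, so integrate with respect to v. Setting them equal: -v^2 - v + 6 = 0, i.e. -(v - 2)*(v + 3) = 0, so they meet at v = -3, 2.
For v in [-3, 2], x = -v^2 - 3*v + 2 is on the right; area = ∫[-3,2] (-v^2 - v + 6) dv = 125/6.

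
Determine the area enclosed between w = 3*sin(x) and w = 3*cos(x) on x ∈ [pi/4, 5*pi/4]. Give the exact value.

On [pi/4, 5*pi/4], (3*sin(x)) - (3*cos(x)) = 3*sin(x) - 3*cos(x) is ≥ 0 throughout, so the area is a single integral of |3*sin(x) - 3*cos(x)|.
∫[pi/4,5*pi/4] (3*sin(x) - 3*cos(x)) dx = 6*sqrt(2).

6*sqrt(2)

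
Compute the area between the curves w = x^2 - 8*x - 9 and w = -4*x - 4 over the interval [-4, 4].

208/3

The difference (x^2 - 8*x - 9) - (-4*x - 4) = x^2 - 4*x - 5 changes sign at x = -1 inside [-4, 4], so split the integral there.
∫[-4,-1] (x^2 - 4*x - 5) dx = 36.
∫[-1,4] (x^2 - 4*x - 5) dx = -100/3; the area of that piece is 100/3.
Total area = 36 + 100/3 = 208/3.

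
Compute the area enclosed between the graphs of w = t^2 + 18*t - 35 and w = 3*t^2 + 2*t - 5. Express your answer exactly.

8/3

Set the curves equal: t^2 + 18*t - 35 = 3*t^2 + 2*t - 5, so -2*t^2 + 16*t - 30 = 0, which factors as -2*(t - 5)*(t - 3) = 0. The curves meet at t = 3, 5.
On [3, 5], w = t^2 + 18*t - 35 is on top; that piece has area ∫[3,5] (-2*t^2 + 16*t - 30) dt = 8/3.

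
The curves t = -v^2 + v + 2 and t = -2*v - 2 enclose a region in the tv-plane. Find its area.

Both boundary curves give t as a function of v, so integrate with respect to v. Setting them equal: -v^2 + 3*v + 4 = 0, i.e. -(v - 4)*(v + 1) = 0, so they meet at v = -1, 4.
For v in [-1, 4], t = -v^2 + v + 2 is on the right; area = ∫[-1,4] (-v^2 + 3*v + 4) dv = 125/6.

125/6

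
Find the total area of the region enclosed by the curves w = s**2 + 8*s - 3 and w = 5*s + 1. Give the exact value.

Set the curves equal: s**2 + 8*s - 3 = 5*s + 1, so s**2 + 3*s - 4 = 0, which factors as (s - 1)*(s + 4) = 0. The curves meet at s = -4, 1.
On [-4, 1], w = 5*s + 1 is on top; that piece has area ∫[-4,1] (-(s**2 + 3*s - 4)) ds = 125/6.

125/6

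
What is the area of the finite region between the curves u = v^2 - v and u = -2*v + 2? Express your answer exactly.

9/2

Both boundary curves give u as a function of v, so integrate with respect to v. Setting them equal: v^2 + v - 2 = 0, i.e. (v - 1)*(v + 2) = 0, so they meet at v = -2, 1.
For v in [-2, 1], u = v^2 - v is on the left; area = ∫[-2,1] (-(v^2 + v - 2)) dv = 9/2.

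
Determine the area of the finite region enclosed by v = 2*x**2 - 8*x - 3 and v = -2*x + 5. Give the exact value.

Set the curves equal: 2*x**2 - 8*x - 3 = -2*x + 5, so 2*x**2 - 6*x - 8 = 0, which factors as 2*(x - 4)*(x + 1) = 0. The curves meet at x = -1, 4.
On [-1, 4], v = -2*x + 5 is on top; that piece has area ∫[-1,4] (-(2*x**2 - 6*x - 8)) dx = 125/3.

125/3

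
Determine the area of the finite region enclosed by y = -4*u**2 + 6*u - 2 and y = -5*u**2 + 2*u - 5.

4/3

Set the curves equal: -4*u**2 + 6*u - 2 = -5*u**2 + 2*u - 5, so u**2 + 4*u + 3 = 0, which factors as (u + 1)*(u + 3) = 0. The curves meet at u = -3, -1.
On [-3, -1], y = -5*u**2 + 2*u - 5 is on top; that piece has area ∫[-3,-1] (-(u**2 + 4*u + 3)) du = 4/3.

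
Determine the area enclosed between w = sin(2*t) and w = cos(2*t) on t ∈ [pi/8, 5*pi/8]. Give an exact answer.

sqrt(2)

On [pi/8, 5*pi/8], (sin(2*t)) - (cos(2*t)) = sin(2*t) - cos(2*t) is ≥ 0 throughout, so the area is a single integral of |sin(2*t) - cos(2*t)|.
∫[pi/8,5*pi/8] (sin(2*t) - cos(2*t)) dt = sqrt(2).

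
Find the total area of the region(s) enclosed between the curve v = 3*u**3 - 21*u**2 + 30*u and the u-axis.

The curve meets the u-axis where 3*u**3 - 21*u**2 + 30*u = 0, i.e. 3*u*(u - 5)*(u - 2) = 0, at u = 0, 2, 5.
On [0, 2] the curve lies above the axis; ∫[0,2] (3*u**3 - 21*u**2 + 30*u) du = 16, giving area 16.
On [2, 5] the curve lies below the axis; ∫[2,5] (3*u**3 - 21*u**2 + 30*u) du = -189/4, giving area 189/4.
Total area = 16 + 189/4 = 253/4.

253/4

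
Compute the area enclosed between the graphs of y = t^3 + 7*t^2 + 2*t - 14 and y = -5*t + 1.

148/3

Set the curves equal: t^3 + 7*t^2 + 2*t - 14 = -5*t + 1, so t^3 + 7*t^2 + 7*t - 15 = 0, which factors as (t - 1)*(t + 3)*(t + 5) = 0. The curves meet at t = -5, -3, 1.
On [-5, -3], y = t^3 + 7*t^2 + 2*t - 14 is on top; that piece has area ∫[-5,-3] (t^3 + 7*t^2 + 7*t - 15) dt = 20/3.
On [-3, 1], y = -5*t + 1 is on top; that piece has area ∫[-3,1] (-(t^3 + 7*t^2 + 7*t - 15)) dt = 128/3.
Total enclosed area = 20/3 + 128/3 = 148/3.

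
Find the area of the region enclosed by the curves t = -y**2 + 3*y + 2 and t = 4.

1/6

Both boundary curves give t as a function of y, so integrate with respect to y. Setting them equal: -y**2 + 3*y - 2 = 0, i.e. -(y - 2)*(y - 1) = 0, so they meet at y = 1, 2.
For y in [1, 2], t = -y**2 + 3*y + 2 is on the right; area = ∫[1,2] (-y**2 + 3*y - 2) dy = 1/6.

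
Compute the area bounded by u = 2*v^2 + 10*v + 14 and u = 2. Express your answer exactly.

Both boundary curves give u as a function of v, so integrate with respect to v. Setting them equal: 2*v^2 + 10*v + 12 = 0, i.e. 2*(v + 2)*(v + 3) = 0, so they meet at v = -3, -2.
For v in [-3, -2], u = 2*v^2 + 10*v + 14 is on the left; area = ∫[-3,-2] (-(2*v^2 + 10*v + 12)) dv = 1/3.

1/3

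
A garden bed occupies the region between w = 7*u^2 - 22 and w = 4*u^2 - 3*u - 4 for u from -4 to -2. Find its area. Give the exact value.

15

The difference (7*u^2 - 22) - (4*u^2 - 3*u - 4) = 3*u^2 + 3*u - 18 changes sign at u = -3 inside [-4, -2], so split the integral there.
∫[-4,-3] (3*u^2 + 3*u - 18) du = 17/2.
∫[-3,-2] (3*u^2 + 3*u - 18) du = -13/2; the area of that piece is 13/2.
Total area = 17/2 + 13/2 = 15.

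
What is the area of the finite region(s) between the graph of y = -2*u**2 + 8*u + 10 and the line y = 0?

72

The curve meets the u-axis where -2*u**2 + 8*u + 10 = 0, i.e. -2*(u - 5)*(u + 1) = 0, at u = -1, 5.
On [-1, 5] the curve lies above the axis; ∫[-1,5] (-2*u**2 + 8*u + 10) du = 72, giving area 72.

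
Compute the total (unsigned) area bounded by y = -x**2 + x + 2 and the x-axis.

9/2

The curve meets the x-axis where -x**2 + x + 2 = 0, i.e. -(x - 2)*(x + 1) = 0, at x = -1, 2.
On [-1, 2] the curve lies above the axis; ∫[-1,2] (-x**2 + x + 2) dx = 9/2, giving area 9/2.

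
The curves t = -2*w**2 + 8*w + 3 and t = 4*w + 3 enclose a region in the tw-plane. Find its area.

8/3

Both boundary curves give t as a function of w, so integrate with respect to w. Setting them equal: -2*w**2 + 4*w = 0, i.e. -2*w*(w - 2) = 0, so they meet at w = 0, 2.
For w in [0, 2], t = -2*w**2 + 8*w + 3 is on the right; area = ∫[0,2] (-2*w**2 + 4*w) dw = 8/3.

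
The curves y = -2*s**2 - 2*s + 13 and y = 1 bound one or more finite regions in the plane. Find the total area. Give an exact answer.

Set the curves equal: -2*s**2 - 2*s + 13 = 1, so -2*s**2 - 2*s + 12 = 0, which factors as -2*(s - 2)*(s + 3) = 0. The curves meet at s = -3, 2.
On [-3, 2], y = -2*s**2 - 2*s + 13 is on top; that piece has area ∫[-3,2] (-2*s**2 - 2*s + 12) ds = 125/3.

125/3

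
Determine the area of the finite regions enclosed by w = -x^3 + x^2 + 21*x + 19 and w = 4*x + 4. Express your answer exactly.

Set the curves equal: -x^3 + x^2 + 21*x + 19 = 4*x + 4, so -x^3 + x^2 + 17*x + 15 = 0, which factors as -(x - 5)*(x + 1)*(x + 3) = 0. The curves meet at x = -3, -1, 5.
On [-3, -1], w = 4*x + 4 is on top; that piece has area ∫[-3,-1] (-(-x^3 + x^2 + 17*x + 15)) dx = 28/3.
On [-1, 5], w = -x^3 + x^2 + 21*x + 19 is on top; that piece has area ∫[-1,5] (-x^3 + x^2 + 17*x + 15) dx = 180.
Total enclosed area = 28/3 + 180 = 568/3.

568/3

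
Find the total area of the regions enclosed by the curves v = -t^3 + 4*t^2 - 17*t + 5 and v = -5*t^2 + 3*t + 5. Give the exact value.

131/4

Set the curves equal: -t^3 + 4*t^2 - 17*t + 5 = -5*t^2 + 3*t + 5, so -t^3 + 9*t^2 - 20*t = 0, which factors as -t*(t - 5)*(t - 4) = 0. The curves meet at t = 0, 4, 5.
On [0, 4], v = -5*t^2 + 3*t + 5 is on top; that piece has area ∫[0,4] (-(-t^3 + 9*t^2 - 20*t)) dt = 32.
On [4, 5], v = -t^3 + 4*t^2 - 17*t + 5 is on top; that piece has area ∫[4,5] (-t^3 + 9*t^2 - 20*t) dt = 3/4.
Total enclosed area = 32 + 3/4 = 131/4.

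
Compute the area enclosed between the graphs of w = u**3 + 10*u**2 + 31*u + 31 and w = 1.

Set the curves equal: u**3 + 10*u**2 + 31*u + 31 = 1, so u**3 + 10*u**2 + 31*u + 30 = 0, which factors as (u + 2)*(u + 3)*(u + 5) = 0. The curves meet at u = -5, -3, -2.
On [-5, -3], w = u**3 + 10*u**2 + 31*u + 31 is on top; that piece has area ∫[-5,-3] (u**3 + 10*u**2 + 31*u + 30) du = 8/3.
On [-3, -2], w = 1 is on top; that piece has area ∫[-3,-2] (-(u**3 + 10*u**2 + 31*u + 30)) du = 5/12.
Total enclosed area = 8/3 + 5/12 = 37/12.

37/12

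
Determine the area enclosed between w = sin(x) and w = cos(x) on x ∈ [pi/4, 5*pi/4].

2*sqrt(2)

On [pi/4, 5*pi/4], (sin(x)) - (cos(x)) = sin(x) - cos(x) is ≥ 0 throughout, so the area is a single integral of |sin(x) - cos(x)|.
∫[pi/4,5*pi/4] (sin(x) - cos(x)) dx = 2*sqrt(2).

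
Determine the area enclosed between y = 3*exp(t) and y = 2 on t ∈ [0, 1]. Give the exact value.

-5 + 3*exp(1)

On [0, 1], (3*exp(t)) - (2) = 3*exp(t) - 2 is ≥ 0 throughout, so the area is a single integral of |3*exp(t) - 2|.
∫[0,1] (3*exp(t) - 2) dt = -5 + 3*exp(1).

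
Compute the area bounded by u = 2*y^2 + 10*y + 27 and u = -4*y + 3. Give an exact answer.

Both boundary curves give u as a function of y, so integrate with respect to y. Setting them equal: 2*y^2 + 14*y + 24 = 0, i.e. 2*(y + 3)*(y + 4) = 0, so they meet at y = -4, -3.
For y in [-4, -3], u = 2*y^2 + 10*y + 27 is on the left; area = ∫[-4,-3] (-(2*y^2 + 14*y + 24)) dy = 1/3.

1/3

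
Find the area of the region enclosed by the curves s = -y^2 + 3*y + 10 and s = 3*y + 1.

Both boundary curves give s as a function of y, so integrate with respect to y. Setting them equal: -y^2 + 9 = 0, i.e. -(y - 3)*(y + 3) = 0, so they meet at y = -3, 3.
For y in [-3, 3], s = -y^2 + 3*y + 10 is on the right; area = ∫[-3,3] (-y^2 + 9) dy = 36.

36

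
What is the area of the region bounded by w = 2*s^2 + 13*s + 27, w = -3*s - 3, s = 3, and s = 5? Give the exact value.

760/3

On [3, 5], (2*s^2 + 13*s + 27) - (-3*s - 3) = 2*s^2 + 16*s + 30 is ≥ 0 throughout, so the area is a single integral of |2*s^2 + 16*s + 30|.
∫[3,5] (2*s^2 + 16*s + 30) ds = 760/3.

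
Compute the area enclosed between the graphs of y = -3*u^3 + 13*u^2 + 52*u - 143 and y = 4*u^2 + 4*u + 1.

Set the curves equal: -3*u^3 + 13*u^2 + 52*u - 143 = 4*u^2 + 4*u + 1, so -3*u^3 + 9*u^2 + 48*u - 144 = 0, which factors as -3*(u - 4)*(u - 3)*(u + 4) = 0. The curves meet at u = -4, 3, 4.
On [-4, 3], y = 4*u^2 + 4*u + 1 is on top; that piece has area ∫[-4,3] (-(-3*u^3 + 9*u^2 + 48*u - 144)) du = 3087/4.
On [3, 4], y = -3*u^3 + 13*u^2 + 52*u - 143 is on top; that piece has area ∫[3,4] (-3*u^3 + 9*u^2 + 48*u - 144) du = 15/4.
Total enclosed area = 3087/4 + 15/4 = 1551/2.

1551/2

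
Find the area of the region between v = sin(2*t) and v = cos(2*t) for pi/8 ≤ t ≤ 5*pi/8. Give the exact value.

sqrt(2)

On [pi/8, 5*pi/8], (sin(2*t)) - (cos(2*t)) = sin(2*t) - cos(2*t) is ≥ 0 throughout, so the area is a single integral of |sin(2*t) - cos(2*t)|.
∫[pi/8,5*pi/8] (sin(2*t) - cos(2*t)) dt = sqrt(2).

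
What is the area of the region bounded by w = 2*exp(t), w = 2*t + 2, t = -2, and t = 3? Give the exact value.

-15 - 2*exp(-2) + 2*exp(3)

On [-2, 3], (2*exp(t)) - (2*t + 2) = -2*t + 2*exp(t) - 2 is ≥ 0 throughout, so the area is a single integral of |-2*t + 2*exp(t) - 2|.
∫[-2,3] (-2*t + 2*exp(t) - 2) dt = -15 - 2*exp(-2) + 2*exp(3).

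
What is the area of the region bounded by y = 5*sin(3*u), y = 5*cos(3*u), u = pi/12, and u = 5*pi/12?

10*sqrt(2)/3

On [pi/12, 5*pi/12], (5*sin(3*u)) - (5*cos(3*u)) = 5*sin(3*u) - 5*cos(3*u) is ≥ 0 throughout, so the area is a single integral of |5*sin(3*u) - 5*cos(3*u)|.
∫[pi/12,5*pi/12] (5*sin(3*u) - 5*cos(3*u)) du = 10*sqrt(2)/3.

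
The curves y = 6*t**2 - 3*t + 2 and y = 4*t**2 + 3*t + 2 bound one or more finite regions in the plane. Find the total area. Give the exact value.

9

Set the curves equal: 6*t**2 - 3*t + 2 = 4*t**2 + 3*t + 2, so 2*t**2 - 6*t = 0, which factors as 2*t*(t - 3) = 0. The curves meet at t = 0, 3.
On [0, 3], y = 4*t**2 + 3*t + 2 is on top; that piece has area ∫[0,3] (-(2*t**2 - 6*t)) dt = 9.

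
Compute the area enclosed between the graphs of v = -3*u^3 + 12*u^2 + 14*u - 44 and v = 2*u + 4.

148

Set the curves equal: -3*u^3 + 12*u^2 + 14*u - 44 = 2*u + 4, so -3*u^3 + 12*u^2 + 12*u - 48 = 0, which factors as -3*(u - 4)*(u - 2)*(u + 2) = 0. The curves meet at u = -2, 2, 4.
On [-2, 2], v = 2*u + 4 is on top; that piece has area ∫[-2,2] (-(-3*u^3 + 12*u^2 + 12*u - 48)) du = 128.
On [2, 4], v = -3*u^3 + 12*u^2 + 14*u - 44 is on top; that piece has area ∫[2,4] (-3*u^3 + 12*u^2 + 12*u - 48) du = 20.
Total enclosed area = 128 + 20 = 148.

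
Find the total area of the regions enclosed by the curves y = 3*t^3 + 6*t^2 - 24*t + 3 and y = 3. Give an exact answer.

Set the curves equal: 3*t^3 + 6*t^2 - 24*t + 3 = 3, so 3*t^3 + 6*t^2 - 24*t = 0, which factors as 3*t*(t - 2)*(t + 4) = 0. The curves meet at t = -4, 0, 2.
On [-4, 0], y = 3*t^3 + 6*t^2 - 24*t + 3 is on top; that piece has area ∫[-4,0] (3*t^3 + 6*t^2 - 24*t) dt = 128.
On [0, 2], y = 3 is on top; that piece has area ∫[0,2] (-(3*t^3 + 6*t^2 - 24*t)) dt = 20.
Total enclosed area = 128 + 20 = 148.

148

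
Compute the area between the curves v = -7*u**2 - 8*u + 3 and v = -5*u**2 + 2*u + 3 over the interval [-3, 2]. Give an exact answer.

The difference (-7*u**2 - 8*u + 3) - (-5*u**2 + 2*u + 3) = -2*u**2 - 10*u changes sign at u = 0 inside [-3, 2], so split the integral there.
∫[-3,0] (-2*u**2 - 10*u) du = 27.
∫[0,2] (-2*u**2 - 10*u) du = -76/3; the area of that piece is 76/3.
Total area = 27 + 76/3 = 157/3.

157/3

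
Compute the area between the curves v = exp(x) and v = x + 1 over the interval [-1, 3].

-8 - exp(-1) + exp(3)

On [-1, 3], (exp(x)) - (x + 1) = -x + exp(x) - 1 is ≥ 0 throughout, so the area is a single integral of |-x + exp(x) - 1|.
∫[-1,3] (-x + exp(x) - 1) dx = -8 - exp(-1) + exp(3).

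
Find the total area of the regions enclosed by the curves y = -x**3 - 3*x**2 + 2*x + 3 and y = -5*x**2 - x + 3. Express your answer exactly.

Set the curves equal: -x**3 - 3*x**2 + 2*x + 3 = -5*x**2 - x + 3, so -x**3 + 2*x**2 + 3*x = 0, which factors as -x*(x - 3)*(x + 1) = 0. The curves meet at x = -1, 0, 3.
On [-1, 0], y = -5*x**2 - x + 3 is on top; that piece has area ∫[-1,0] (-(-x**3 + 2*x**2 + 3*x)) dx = 7/12.
On [0, 3], y = -x**3 - 3*x**2 + 2*x + 3 is on top; that piece has area ∫[0,3] (-x**3 + 2*x**2 + 3*x) dx = 45/4.
Total enclosed area = 7/12 + 45/4 = 71/6.

71/6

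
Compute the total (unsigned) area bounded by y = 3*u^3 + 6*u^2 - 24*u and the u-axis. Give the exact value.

The curve meets the u-axis where 3*u^3 + 6*u^2 - 24*u = 0, i.e. 3*u*(u - 2)*(u + 4) = 0, at u = -4, 0, 2.
On [-4, 0] the curve lies above the axis; ∫[-4,0] (3*u^3 + 6*u^2 - 24*u) du = 128, giving area 128.
On [0, 2] the curve lies below the axis; ∫[0,2] (3*u^3 + 6*u^2 - 24*u) du = -20, giving area 20.
Total area = 128 + 20 = 148.

148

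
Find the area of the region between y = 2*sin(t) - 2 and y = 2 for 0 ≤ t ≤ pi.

On [0, pi], (2*sin(t) - 2) - (2) = 2*sin(t) - 4 is ≤ 0 throughout, so the area is a single integral of |2*sin(t) - 4|.
∫[0,pi] (2*sin(t) - 4) dt = 4 - 4*pi; the area of that piece is -4 + 4*pi.

-4 + 4*pi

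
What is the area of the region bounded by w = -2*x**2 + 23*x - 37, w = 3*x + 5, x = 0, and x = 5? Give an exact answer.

The difference (-2*x**2 + 23*x - 37) - (3*x + 5) = -2*x**2 + 20*x - 42 changes sign at x = 3 inside [0, 5], so split the integral there.
∫[0,3] (-2*x**2 + 20*x - 42) dx = -54; the area of that piece is 54.
∫[3,5] (-2*x**2 + 20*x - 42) dx = 32/3.
Total area = 54 + 32/3 = 194/3.

194/3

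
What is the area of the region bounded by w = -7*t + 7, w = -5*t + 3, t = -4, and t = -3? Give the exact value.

11

On [-4, -3], (-7*t + 7) - (-5*t + 3) = -2*t + 4 is ≥ 0 throughout, so the area is a single integral of |-2*t + 4|.
∫[-4,-3] (-2*t + 4) dt = 11.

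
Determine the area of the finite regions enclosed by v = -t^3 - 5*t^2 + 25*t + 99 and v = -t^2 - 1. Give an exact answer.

4019/6

Set the curves equal: -t^3 - 5*t^2 + 25*t + 99 = -t^2 - 1, so -t^3 - 4*t^2 + 25*t + 100 = 0, which factors as -(t - 5)*(t + 4)*(t + 5) = 0. The curves meet at t = -5, -4, 5.
On [-5, -4], v = -t^2 - 1 is on top; that piece has area ∫[-5,-4] (-(-t^3 - 4*t^2 + 25*t + 100)) dt = 19/12.
On [-4, 5], v = -t^3 - 5*t^2 + 25*t + 99 is on top; that piece has area ∫[-4,5] (-t^3 - 4*t^2 + 25*t + 100) dt = 2673/4.
Total enclosed area = 19/12 + 2673/4 = 4019/6.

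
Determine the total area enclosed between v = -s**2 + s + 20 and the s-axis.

243/2

The curve meets the s-axis where -s**2 + s + 20 = 0, i.e. -(s - 5)*(s + 4) = 0, at s = -4, 5.
On [-4, 5] the curve lies above the axis; ∫[-4,5] (-s**2 + s + 20) ds = 243/2, giving area 243/2.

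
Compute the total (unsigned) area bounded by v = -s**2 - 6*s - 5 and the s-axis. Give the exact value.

32/3

The curve meets the s-axis where -s**2 - 6*s - 5 = 0, i.e. -(s + 1)*(s + 5) = 0, at s = -5, -1.
On [-5, -1] the curve lies above the axis; ∫[-5,-1] (-s**2 - 6*s - 5) ds = 32/3, giving area 32/3.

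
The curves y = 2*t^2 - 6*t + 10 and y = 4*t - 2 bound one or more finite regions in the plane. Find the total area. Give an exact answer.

1/3

Set the curves equal: 2*t^2 - 6*t + 10 = 4*t - 2, so 2*t^2 - 10*t + 12 = 0, which factors as 2*(t - 3)*(t - 2) = 0. The curves meet at t = 2, 3.
On [2, 3], y = 4*t - 2 is on top; that piece has area ∫[2,3] (-(2*t^2 - 10*t + 12)) dt = 1/3.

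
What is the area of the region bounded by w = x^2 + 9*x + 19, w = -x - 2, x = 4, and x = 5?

On [4, 5], (x^2 + 9*x + 19) - (-x - 2) = x^2 + 10*x + 21 is ≥ 0 throughout, so the area is a single integral of |x^2 + 10*x + 21|.
∫[4,5] (x^2 + 10*x + 21) dx = 259/3.

259/3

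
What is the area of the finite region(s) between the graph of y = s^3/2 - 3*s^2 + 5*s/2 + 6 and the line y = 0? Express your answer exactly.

131/8

The curve meets the s-axis where s^3/2 - 3*s^2 + 5*s/2 + 6 = 0, i.e. (s - 4)*(s - 3)*(s + 1)/2 = 0, at s = -1, 3, 4.
On [-1, 3] the curve lies above the axis; ∫[-1,3] (s^3/2 - 3*s^2 + 5*s/2 + 6) ds = 16, giving area 16.
On [3, 4] the curve lies below the axis; ∫[3,4] (s^3/2 - 3*s^2 + 5*s/2 + 6) ds = -3/8, giving area 3/8.
Total area = 16 + 3/8 = 131/8.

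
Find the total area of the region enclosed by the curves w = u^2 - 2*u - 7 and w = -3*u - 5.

Set the curves equal: u^2 - 2*u - 7 = -3*u - 5, so u^2 + u - 2 = 0, which factors as (u - 1)*(u + 2) = 0. The curves meet at u = -2, 1.
On [-2, 1], w = -3*u - 5 is on top; that piece has area ∫[-2,1] (-(u^2 + u - 2)) du = 9/2.

9/2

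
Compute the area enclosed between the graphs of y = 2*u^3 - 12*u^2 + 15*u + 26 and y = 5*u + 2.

Set the curves equal: 2*u^3 - 12*u^2 + 15*u + 26 = 5*u + 2, so 2*u^3 - 12*u^2 + 10*u + 24 = 0, which factors as 2*(u - 4)*(u - 3)*(u + 1) = 0. The curves meet at u = -1, 3, 4.
On [-1, 3], y = 2*u^3 - 12*u^2 + 15*u + 26 is on top; that piece has area ∫[-1,3] (2*u^3 - 12*u^2 + 10*u + 24) du = 64.
On [3, 4], y = 5*u + 2 is on top; that piece has area ∫[3,4] (-(2*u^3 - 12*u^2 + 10*u + 24)) du = 3/2.
Total enclosed area = 64 + 3/2 = 131/2.

131/2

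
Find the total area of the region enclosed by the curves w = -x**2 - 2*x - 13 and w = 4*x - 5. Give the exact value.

4/3

Set the curves equal: -x**2 - 2*x - 13 = 4*x - 5, so -x**2 - 6*x - 8 = 0, which factors as -(x + 2)*(x + 4) = 0. The curves meet at x = -4, -2.
On [-4, -2], w = -x**2 - 2*x - 13 is on top; that piece has area ∫[-4,-2] (-x**2 - 6*x - 8) dx = 4/3.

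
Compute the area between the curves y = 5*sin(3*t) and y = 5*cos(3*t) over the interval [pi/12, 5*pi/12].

10*sqrt(2)/3

On [pi/12, 5*pi/12], (5*sin(3*t)) - (5*cos(3*t)) = 5*sin(3*t) - 5*cos(3*t) is ≥ 0 throughout, so the area is a single integral of |5*sin(3*t) - 5*cos(3*t)|.
∫[pi/12,5*pi/12] (5*sin(3*t) - 5*cos(3*t)) dt = 10*sqrt(2)/3.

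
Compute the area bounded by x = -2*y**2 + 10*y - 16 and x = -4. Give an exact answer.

Both boundary curves give x as a function of y, so integrate with respect to y. Setting them equal: -2*y**2 + 10*y - 12 = 0, i.e. -2*(y - 3)*(y - 2) = 0, so they meet at y = 2, 3.
For y in [2, 3], x = -2*y**2 + 10*y - 16 is on the right; area = ∫[2,3] (-2*y**2 + 10*y - 12) dy = 1/3.

1/3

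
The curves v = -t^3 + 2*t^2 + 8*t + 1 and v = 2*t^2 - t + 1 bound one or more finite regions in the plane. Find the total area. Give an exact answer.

81/2

Set the curves equal: -t^3 + 2*t^2 + 8*t + 1 = 2*t^2 - t + 1, so -t^3 + 9*t = 0, which factors as -t*(t - 3)*(t + 3) = 0. The curves meet at t = -3, 0, 3.
On [-3, 0], v = 2*t^2 - t + 1 is on top; that piece has area ∫[-3,0] (-(-t^3 + 9*t)) dt = 81/4.
On [0, 3], v = -t^3 + 2*t^2 + 8*t + 1 is on top; that piece has area ∫[0,3] (-t^3 + 9*t) dt = 81/4.
Total enclosed area = 81/4 + 81/4 = 81/2.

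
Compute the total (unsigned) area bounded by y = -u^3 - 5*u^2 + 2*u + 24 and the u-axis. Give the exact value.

The curve meets the u-axis where -u^3 - 5*u^2 + 2*u + 24 = 0, i.e. -(u - 2)*(u + 3)*(u + 4) = 0, at u = -4, -3, 2.
On [-4, -3] the curve lies below the axis; ∫[-4,-3] (-u^3 - 5*u^2 + 2*u + 24) du = -11/12, giving area 11/12.
On [-3, 2] the curve lies above the axis; ∫[-3,2] (-u^3 - 5*u^2 + 2*u + 24) du = 875/12, giving area 875/12.
Total area = 11/12 + 875/12 = 443/6.

443/6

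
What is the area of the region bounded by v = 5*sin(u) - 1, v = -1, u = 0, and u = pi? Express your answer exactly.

10

On [0, pi], (5*sin(u) - 1) - (-1) = 5*sin(u) is ≥ 0 throughout, so the area is a single integral of |5*sin(u)|.
∫[0,pi] (5*sin(u)) du = 10.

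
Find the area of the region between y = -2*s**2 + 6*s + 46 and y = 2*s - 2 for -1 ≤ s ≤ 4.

On [-1, 4], (-2*s**2 + 6*s + 46) - (2*s - 2) = -2*s**2 + 4*s + 48 is ≥ 0 throughout, so the area is a single integral of |-2*s**2 + 4*s + 48|.
∫[-1,4] (-2*s**2 + 4*s + 48) ds = 680/3.

680/3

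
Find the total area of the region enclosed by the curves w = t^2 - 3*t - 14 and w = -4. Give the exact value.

Set the curves equal: t^2 - 3*t - 14 = -4, so t^2 - 3*t - 10 = 0, which factors as (t - 5)*(t + 2) = 0. The curves meet at t = -2, 5.
On [-2, 5], w = -4 is on top; that piece has area ∫[-2,5] (-(t^2 - 3*t - 10)) dt = 343/6.

343/6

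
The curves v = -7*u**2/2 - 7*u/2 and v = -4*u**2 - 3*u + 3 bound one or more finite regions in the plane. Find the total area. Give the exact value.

125/12

Set the curves equal: -7*u**2/2 - 7*u/2 = -4*u**2 - 3*u + 3, so u**2/2 - u/2 - 3 = 0, which factors as (u - 3)*(u + 2)/2 = 0. The curves meet at u = -2, 3.
On [-2, 3], v = -4*u**2 - 3*u + 3 is on top; that piece has area ∫[-2,3] (-(u**2/2 - u/2 - 3)) du = 125/12.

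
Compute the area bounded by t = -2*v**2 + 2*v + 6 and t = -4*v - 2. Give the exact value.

125/3

Both boundary curves give t as a function of v, so integrate with respect to v. Setting them equal: -2*v**2 + 6*v + 8 = 0, i.e. -2*(v - 4)*(v + 1) = 0, so they meet at v = -1, 4.
For v in [-1, 4], t = -2*v**2 + 2*v + 6 is on the right; area = ∫[-1,4] (-2*v**2 + 6*v + 8) dv = 125/3.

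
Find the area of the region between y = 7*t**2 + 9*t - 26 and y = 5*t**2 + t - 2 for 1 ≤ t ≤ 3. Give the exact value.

The difference (7*t**2 + 9*t - 26) - (5*t**2 + t - 2) = 2*t**2 + 8*t - 24 changes sign at t = 2 inside [1, 3], so split the integral there.
∫[1,2] (2*t**2 + 8*t - 24) dt = -22/3; the area of that piece is 22/3.
∫[2,3] (2*t**2 + 8*t - 24) dt = 26/3.
Total area = 22/3 + 26/3 = 16.

16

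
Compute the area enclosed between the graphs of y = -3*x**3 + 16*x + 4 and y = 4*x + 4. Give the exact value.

24

Set the curves equal: -3*x**3 + 16*x + 4 = 4*x + 4, so -3*x**3 + 12*x = 0, which factors as -3*x*(x - 2)*(x + 2) = 0. The curves meet at x = -2, 0, 2.
On [-2, 0], y = 4*x + 4 is on top; that piece has area ∫[-2,0] (-(-3*x**3 + 12*x)) dx = 12.
On [0, 2], y = -3*x**3 + 16*x + 4 is on top; that piece has area ∫[0,2] (-3*x**3 + 12*x) dx = 12.
Total enclosed area = 12 + 12 = 24.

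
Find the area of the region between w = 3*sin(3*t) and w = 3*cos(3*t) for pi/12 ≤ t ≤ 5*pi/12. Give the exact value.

On [pi/12, 5*pi/12], (3*sin(3*t)) - (3*cos(3*t)) = 3*sin(3*t) - 3*cos(3*t) is ≥ 0 throughout, so the area is a single integral of |3*sin(3*t) - 3*cos(3*t)|.
∫[pi/12,5*pi/12] (3*sin(3*t) - 3*cos(3*t)) dt = 2*sqrt(2).

2*sqrt(2)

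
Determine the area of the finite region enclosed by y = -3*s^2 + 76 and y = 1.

Set the curves equal: -3*s^2 + 76 = 1, so -3*s^2 + 75 = 0, which factors as -3*(s - 5)*(s + 5) = 0. The curves meet at s = -5, 5.
On [-5, 5], y = -3*s^2 + 76 is on top; that piece has area ∫[-5,5] (-3*s^2 + 75) ds = 500.

500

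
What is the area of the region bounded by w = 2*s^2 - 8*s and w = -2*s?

9

Set the curves equal: 2*s^2 - 8*s = -2*s, so 2*s^2 - 6*s = 0, which factors as 2*s*(s - 3) = 0. The curves meet at s = 0, 3.
On [0, 3], w = -2*s is on top; that piece has area ∫[0,3] (-(2*s^2 - 6*s)) ds = 9.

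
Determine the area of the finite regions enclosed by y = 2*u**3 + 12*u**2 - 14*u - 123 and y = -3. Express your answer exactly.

517

Set the curves equal: 2*u**3 + 12*u**2 - 14*u - 123 = -3, so 2*u**3 + 12*u**2 - 14*u - 120 = 0, which factors as 2*(u - 3)*(u + 4)*(u + 5) = 0. The curves meet at u = -5, -4, 3.
On [-5, -4], y = 2*u**3 + 12*u**2 - 14*u - 123 is on top; that piece has area ∫[-5,-4] (2*u**3 + 12*u**2 - 14*u - 120) du = 5/2.
On [-4, 3], y = -3 is on top; that piece has area ∫[-4,3] (-(2*u**3 + 12*u**2 - 14*u - 120)) du = 1029/2.
Total enclosed area = 5/2 + 1029/2 = 517.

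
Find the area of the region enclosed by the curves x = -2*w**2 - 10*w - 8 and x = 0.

Both boundary curves give x as a function of w, so integrate with respect to w. Setting them equal: -2*w**2 - 10*w - 8 = 0, i.e. -2*(w + 1)*(w + 4) = 0, so they meet at w = -4, -1.
For w in [-4, -1], x = -2*w**2 - 10*w - 8 is on the right; area = ∫[-4,-1] (-2*w**2 - 10*w - 8) dw = 9.

9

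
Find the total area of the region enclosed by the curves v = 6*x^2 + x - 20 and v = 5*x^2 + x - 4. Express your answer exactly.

Set the curves equal: 6*x^2 + x - 20 = 5*x^2 + x - 4, so x^2 - 16 = 0, which factors as (x - 4)*(x + 4) = 0. The curves meet at x = -4, 4.
On [-4, 4], v = 5*x^2 + x - 4 is on top; that piece has area ∫[-4,4] (-(x^2 - 16)) dx = 256/3.

256/3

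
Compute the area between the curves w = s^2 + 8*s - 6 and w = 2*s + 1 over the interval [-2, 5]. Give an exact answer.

337/3

The difference (s^2 + 8*s - 6) - (2*s + 1) = s^2 + 6*s - 7 changes sign at s = 1 inside [-2, 5], so split the integral there.
∫[-2,1] (s^2 + 6*s - 7) ds = -27; the area of that piece is 27.
∫[1,5] (s^2 + 6*s - 7) ds = 256/3.
Total area = 27 + 256/3 = 337/3.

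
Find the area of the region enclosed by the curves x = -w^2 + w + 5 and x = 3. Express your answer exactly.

Both boundary curves give x as a function of w, so integrate with respect to w. Setting them equal: -w^2 + w + 2 = 0, i.e. -(w - 2)*(w + 1) = 0, so they meet at w = -1, 2.
For w in [-1, 2], x = -w^2 + w + 5 is on the right; area = ∫[-1,2] (-w^2 + w + 2) dw = 9/2.

9/2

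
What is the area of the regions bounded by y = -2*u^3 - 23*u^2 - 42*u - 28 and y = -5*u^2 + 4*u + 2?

16

Set the curves equal: -2*u^3 - 23*u^2 - 42*u - 28 = -5*u^2 + 4*u + 2, so -2*u^3 - 18*u^2 - 46*u - 30 = 0, which factors as -2*(u + 1)*(u + 3)*(u + 5) = 0. The curves meet at u = -5, -3, -1.
On [-5, -3], y = -5*u^2 + 4*u + 2 is on top; that piece has area ∫[-5,-3] (-(-2*u^3 - 18*u^2 - 46*u - 30)) du = 8.
On [-3, -1], y = -2*u^3 - 23*u^2 - 42*u - 28 is on top; that piece has area ∫[-3,-1] (-2*u^3 - 18*u^2 - 46*u - 30) du = 8.
Total enclosed area = 8 + 8 = 16.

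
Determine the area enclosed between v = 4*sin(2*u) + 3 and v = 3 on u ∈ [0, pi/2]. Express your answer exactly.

4

On [0, pi/2], (4*sin(2*u) + 3) - (3) = 4*sin(2*u) is ≥ 0 throughout, so the area is a single integral of |4*sin(2*u)|.
∫[0,pi/2] (4*sin(2*u)) du = 4.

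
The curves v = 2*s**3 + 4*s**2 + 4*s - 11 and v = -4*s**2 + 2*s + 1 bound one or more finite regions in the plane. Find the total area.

Set the curves equal: 2*s**3 + 4*s**2 + 4*s - 11 = -4*s**2 + 2*s + 1, so 2*s**3 + 8*s**2 + 2*s - 12 = 0, which factors as 2*(s - 1)*(s + 2)*(s + 3) = 0. The curves meet at s = -3, -2, 1.
On [-3, -2], v = 2*s**3 + 4*s**2 + 4*s - 11 is on top; that piece has area ∫[-3,-2] (2*s**3 + 8*s**2 + 2*s - 12) ds = 7/6.
On [-2, 1], v = -4*s**2 + 2*s + 1 is on top; that piece has area ∫[-2,1] (-(2*s**3 + 8*s**2 + 2*s - 12)) ds = 45/2.
Total enclosed area = 7/6 + 45/2 = 71/3.

71/3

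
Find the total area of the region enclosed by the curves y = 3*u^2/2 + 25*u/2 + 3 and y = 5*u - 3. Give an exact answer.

27/4

Set the curves equal: 3*u^2/2 + 25*u/2 + 3 = 5*u - 3, so 3*u^2/2 + 15*u/2 + 6 = 0, which factors as 3*(u + 1)*(u + 4)/2 = 0. The curves meet at u = -4, -1.
On [-4, -1], y = 5*u - 3 is on top; that piece has area ∫[-4,-1] (-(3*u^2/2 + 15*u/2 + 6)) du = 27/4.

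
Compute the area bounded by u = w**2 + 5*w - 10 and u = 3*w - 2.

36

Both boundary curves give u as a function of w, so integrate with respect to w. Setting them equal: w**2 + 2*w - 8 = 0, i.e. (w - 2)*(w + 4) = 0, so they meet at w = -4, 2.
For w in [-4, 2], u = w**2 + 5*w - 10 is on the left; area = ∫[-4,2] (-(w**2 + 2*w - 8)) dw = 36.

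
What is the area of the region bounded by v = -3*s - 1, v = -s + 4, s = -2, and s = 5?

56

On [-2, 5], (-3*s - 1) - (-s + 4) = -2*s - 5 is ≤ 0 throughout, so the area is a single integral of |-2*s - 5|.
∫[-2,5] (-2*s - 5) ds = -56; the area of that piece is 56.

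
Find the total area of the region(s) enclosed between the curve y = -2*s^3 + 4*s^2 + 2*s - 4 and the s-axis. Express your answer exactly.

37/6

The curve meets the s-axis where -2*s^3 + 4*s^2 + 2*s - 4 = 0, i.e. -2*(s - 2)*(s - 1)*(s + 1) = 0, at s = -1, 1, 2.
On [-1, 1] the curve lies below the axis; ∫[-1,1] (-2*s^3 + 4*s^2 + 2*s - 4) ds = -16/3, giving area 16/3.
On [1, 2] the curve lies above the axis; ∫[1,2] (-2*s^3 + 4*s^2 + 2*s - 4) ds = 5/6, giving area 5/6.
Total area = 16/3 + 5/6 = 37/6.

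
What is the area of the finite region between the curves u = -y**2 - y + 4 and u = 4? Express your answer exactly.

1/6

Both boundary curves give u as a function of y, so integrate with respect to y. Setting them equal: -y**2 - y = 0, i.e. -y*(y + 1) = 0, so they meet at y = -1, 0.
For y in [-1, 0], u = -y**2 - y + 4 is on the right; area = ∫[-1,0] (-y**2 - y) dy = 1/6.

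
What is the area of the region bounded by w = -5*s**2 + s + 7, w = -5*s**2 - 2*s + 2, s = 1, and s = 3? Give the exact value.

On [1, 3], (-5*s**2 + s + 7) - (-5*s**2 - 2*s + 2) = 3*s + 5 is ≥ 0 throughout, so the area is a single integral of |3*s + 5|.
∫[1,3] (3*s + 5) ds = 22.

22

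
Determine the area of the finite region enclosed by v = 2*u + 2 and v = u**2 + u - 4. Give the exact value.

125/6

Set the curves equal: 2*u + 2 = u**2 + u - 4, so -u**2 + u + 6 = 0, which factors as -(u - 3)*(u + 2) = 0. The curves meet at u = -2, 3.
On [-2, 3], v = 2*u + 2 is on top; that piece has area ∫[-2,3] (-u**2 + u + 6) du = 125/6.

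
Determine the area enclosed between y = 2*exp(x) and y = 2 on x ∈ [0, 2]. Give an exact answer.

On [0, 2], (2*exp(x)) - (2) = 2*exp(x) - 2 is ≥ 0 throughout, so the area is a single integral of |2*exp(x) - 2|.
∫[0,2] (2*exp(x) - 2) dx = -6 + 2*exp(2).

-6 + 2*exp(2)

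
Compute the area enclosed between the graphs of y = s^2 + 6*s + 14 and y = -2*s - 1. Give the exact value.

Set the curves equal: s^2 + 6*s + 14 = -2*s - 1, so s^2 + 8*s + 15 = 0, which factors as (s + 3)*(s + 5) = 0. The curves meet at s = -5, -3.
On [-5, -3], y = -2*s - 1 is on top; that piece has area ∫[-5,-3] (-(s^2 + 8*s + 15)) ds = 4/3.

4/3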